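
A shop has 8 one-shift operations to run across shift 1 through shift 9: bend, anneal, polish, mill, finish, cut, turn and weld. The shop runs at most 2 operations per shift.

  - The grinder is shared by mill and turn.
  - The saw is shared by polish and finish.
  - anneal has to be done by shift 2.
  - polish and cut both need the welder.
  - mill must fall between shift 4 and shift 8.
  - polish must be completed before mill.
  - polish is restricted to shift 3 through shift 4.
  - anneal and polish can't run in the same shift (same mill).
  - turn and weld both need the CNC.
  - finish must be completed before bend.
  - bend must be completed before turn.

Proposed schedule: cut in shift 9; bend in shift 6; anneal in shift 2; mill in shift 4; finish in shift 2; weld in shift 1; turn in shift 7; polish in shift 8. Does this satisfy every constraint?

anneal and polish can't run in the same shift (same mill) — holds.
bend must be completed before turn — holds.
turn and weld both need the CNC — holds.
The shop runs at most 2 operations per shift — holds.
polish is restricted to shift 3 through shift 4 — violated.
polish and cut both need the welder — holds.
mill must fall between shift 4 and shift 8 — holds.
anneal has to be done by shift 2 — holds.
finish must be completed before bend — holds.
The grinder is shared by mill and turn — holds.
The saw is shared by polish and finish — holds.
polish must be completed before mill — violated.

No — it violates: polish must be completed before mill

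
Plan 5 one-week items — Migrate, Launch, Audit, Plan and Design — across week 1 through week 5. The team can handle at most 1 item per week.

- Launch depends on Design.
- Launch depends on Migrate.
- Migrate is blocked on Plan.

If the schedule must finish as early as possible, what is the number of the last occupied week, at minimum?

week 5

The precedence chain requires at least 3 distinct weeks.
With at most 1 per week and 5 work items, at least 5 weeks are needed.
5 works (last occupied week: week 5): for example Design -> week 3, Migrate -> week 2, Launch -> week 4, Plan -> week 1, Audit -> week 5.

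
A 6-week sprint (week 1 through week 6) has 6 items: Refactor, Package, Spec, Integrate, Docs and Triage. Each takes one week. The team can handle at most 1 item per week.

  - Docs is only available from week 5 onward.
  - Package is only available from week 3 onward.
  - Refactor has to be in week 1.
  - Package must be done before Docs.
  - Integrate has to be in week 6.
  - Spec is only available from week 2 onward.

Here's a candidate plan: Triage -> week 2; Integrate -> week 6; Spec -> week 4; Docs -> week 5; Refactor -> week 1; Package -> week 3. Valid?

Package is only available from week 3 onward — holds.
The team can handle at most 1 item per week — holds.
Refactor has to be in week 1 — holds.
Docs is only available from week 5 onward — holds.
Package must be done before Docs — holds.
Integrate has to be in week 6 — holds.
Spec is only available from week 2 onward — holds.

Yes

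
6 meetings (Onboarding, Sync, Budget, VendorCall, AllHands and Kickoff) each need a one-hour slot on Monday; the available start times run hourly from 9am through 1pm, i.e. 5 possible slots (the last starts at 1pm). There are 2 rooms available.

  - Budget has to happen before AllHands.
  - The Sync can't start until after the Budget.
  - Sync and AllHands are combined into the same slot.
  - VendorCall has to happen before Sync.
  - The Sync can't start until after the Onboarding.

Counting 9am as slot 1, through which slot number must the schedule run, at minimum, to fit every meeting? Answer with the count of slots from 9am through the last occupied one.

3

The precedence chain requires at least 2 distinct slots.
With at most 2 per slot and 6 meetings, at least 3 slots are needed.
3 works (last occupied slot: 11am): for example AllHands -> 11am; Sync -> 11am; Budget -> 9am; Kickoff -> 10am; Onboarding -> 9am; VendorCall -> 10am.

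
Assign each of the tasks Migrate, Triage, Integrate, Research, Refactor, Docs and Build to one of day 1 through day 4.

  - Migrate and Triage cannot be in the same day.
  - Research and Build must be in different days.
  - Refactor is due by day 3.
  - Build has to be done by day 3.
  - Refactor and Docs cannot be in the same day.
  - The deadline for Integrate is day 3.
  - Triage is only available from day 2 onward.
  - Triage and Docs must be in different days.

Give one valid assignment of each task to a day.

Docs in day 3; Integrate in day 1; Migrate in day 1; Research in day 2; Build in day 1; Triage in day 2; Refactor in day 1

Checking: Refactor(day 1) != Docs(day 3); Research(day 2) != Build(day 1); Triage(day 2) != Docs(day 3); Migrate(day 1) != Triage(day 2); Triage=day 2 in [day 2,day 4]; Refactor=day 1 in [day 1,day 3]; Integrate=day 1 in [day 1,day 3]; Build=day 1 in [day 1,day 3].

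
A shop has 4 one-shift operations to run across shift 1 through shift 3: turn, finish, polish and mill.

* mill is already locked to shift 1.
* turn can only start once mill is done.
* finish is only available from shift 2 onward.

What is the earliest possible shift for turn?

shift 2

Precedence pushes turn to at least shift 2.
turn at shift 2 is achievable: polish=shift 1; turn=shift 2; finish=shift 2; mill=shift 1.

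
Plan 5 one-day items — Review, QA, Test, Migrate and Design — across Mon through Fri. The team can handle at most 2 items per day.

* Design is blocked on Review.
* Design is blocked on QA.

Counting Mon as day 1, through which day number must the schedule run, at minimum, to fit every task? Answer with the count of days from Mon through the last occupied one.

The precedence chain requires at least 2 distinct days.
With at most 2 per day and 5 tasks, at least 3 days are needed.
3 works (last occupied day: Wed): for example Design in Tue, Review in Mon, Test in Tue, QA in Mon, Migrate in Wed.

3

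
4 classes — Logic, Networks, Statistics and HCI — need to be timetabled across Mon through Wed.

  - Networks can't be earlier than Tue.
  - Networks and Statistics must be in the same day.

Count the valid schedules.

18

Splitting on Logic: it can be Mon (6), Tue (6), Wed (6). Listing each branch's schedules as (Networks, Statistics, HCI):
Logic=Mon: (Tue,Tue,Mon) (Tue,Tue,Tue) (Tue,Tue,Wed) (Wed,Wed,Mon) (Wed,Wed,Tue) (Wed,Wed,Wed) — 6.
Logic=Tue: (Tue,Tue,Mon) (Tue,Tue,Tue) (Tue,Tue,Wed) (Wed,Wed,Mon) (Wed,Wed,Tue) (Wed,Wed,Wed) — 6.
Logic=Wed: (Tue,Tue,Mon) (Tue,Tue,Tue) (Tue,Tue,Wed) (Wed,Wed,Mon) (Wed,Wed,Tue) (Wed,Wed,Wed) — 6.
Summing: 6 + 6 + 6 = 18.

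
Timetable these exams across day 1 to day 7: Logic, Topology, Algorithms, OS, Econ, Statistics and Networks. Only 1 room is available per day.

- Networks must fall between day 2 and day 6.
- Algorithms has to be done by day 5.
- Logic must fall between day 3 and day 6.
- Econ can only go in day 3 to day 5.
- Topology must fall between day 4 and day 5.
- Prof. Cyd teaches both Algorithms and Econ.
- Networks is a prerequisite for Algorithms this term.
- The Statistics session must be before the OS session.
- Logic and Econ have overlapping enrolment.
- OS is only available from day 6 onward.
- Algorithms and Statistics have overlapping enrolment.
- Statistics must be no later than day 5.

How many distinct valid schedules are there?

Enumerating: Topology=day 4, Algorithms=day 5, Statistics=day 1, OS=day 7, Networks=day 2, Econ=day 3, Logic=day 6 | Topology in day 4; Logic in day 6; OS in day 7; Networks in day 2; Algorithms in day 3; Statistics in day 1; Econ in day 5 | OS=day 7, Algorithms=day 4, Logic=day 6, Networks=day 2, Topology=day 5, Econ=day 3, Statistics=day 1 | Logic in day 6; Topology in day 5; OS in day 7; Statistics in day 1; Algorithms in day 3; Econ in day 4; Networks in day 2.

4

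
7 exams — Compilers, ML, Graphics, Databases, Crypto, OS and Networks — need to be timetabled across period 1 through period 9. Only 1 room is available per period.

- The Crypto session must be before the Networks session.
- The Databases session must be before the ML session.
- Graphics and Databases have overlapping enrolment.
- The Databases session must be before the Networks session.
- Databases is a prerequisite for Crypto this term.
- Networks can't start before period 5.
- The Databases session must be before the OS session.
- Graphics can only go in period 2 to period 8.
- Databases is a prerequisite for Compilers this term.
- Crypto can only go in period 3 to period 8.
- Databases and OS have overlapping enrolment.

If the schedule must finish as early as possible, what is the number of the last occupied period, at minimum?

The precedence chain requires at least 3 distinct periods.
With at most 1 per period and 7 exams, at least 7 periods are needed.
Networks can't be placed before period 5, so the schedule must run through at least period 5.
7 works (last occupied period: period 7): for example Networks=period 5, Graphics=period 2, Compilers=period 4, Databases=period 1, Crypto=period 3, OS=period 7, ML=period 6.

period 7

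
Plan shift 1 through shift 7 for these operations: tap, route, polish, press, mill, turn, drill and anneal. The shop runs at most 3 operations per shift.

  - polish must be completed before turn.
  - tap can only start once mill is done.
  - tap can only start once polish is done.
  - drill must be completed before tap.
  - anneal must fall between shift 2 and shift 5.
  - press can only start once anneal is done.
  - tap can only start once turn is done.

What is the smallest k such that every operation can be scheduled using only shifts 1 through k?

The precedence chain requires at least 3 distinct shifts.
With at most 3 per shift and 8 operations, at least 3 shifts are needed.
3 works (last occupied shift: shift 3): for example drill -> shift 1, polish -> shift 1, anneal -> shift 2, tap -> shift 3, press -> shift 3, mill -> shift 1, route -> shift 2, turn -> shift 2.

3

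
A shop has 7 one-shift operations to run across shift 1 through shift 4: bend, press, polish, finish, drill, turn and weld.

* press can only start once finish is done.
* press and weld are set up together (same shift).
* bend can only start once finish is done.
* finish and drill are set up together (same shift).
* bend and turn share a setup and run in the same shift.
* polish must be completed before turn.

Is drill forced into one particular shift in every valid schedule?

No

drill can be shift 1 (e.g. bend=shift 2, turn=shift 2, press=shift 2, weld=shift 2, finish=shift 1, drill=shift 1, polish=shift 1) or shift 2 (e.g. bend -> shift 3, press -> shift 3, drill -> shift 2, turn -> shift 3, polish -> shift 1, finish -> shift 2, weld -> shift 3).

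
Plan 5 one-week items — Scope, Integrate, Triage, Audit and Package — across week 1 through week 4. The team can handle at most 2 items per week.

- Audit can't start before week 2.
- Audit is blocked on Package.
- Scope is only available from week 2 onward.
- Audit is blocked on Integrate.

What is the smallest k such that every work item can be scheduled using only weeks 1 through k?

3 weeks

The precedence chain requires at least 2 distinct weeks.
With at most 2 per week and 5 work items, at least 3 weeks are needed.
3 works (last occupied week: week 3): for example Integrate -> week 1, Triage -> week 3, Package -> week 1, Audit -> week 2, Scope -> week 2.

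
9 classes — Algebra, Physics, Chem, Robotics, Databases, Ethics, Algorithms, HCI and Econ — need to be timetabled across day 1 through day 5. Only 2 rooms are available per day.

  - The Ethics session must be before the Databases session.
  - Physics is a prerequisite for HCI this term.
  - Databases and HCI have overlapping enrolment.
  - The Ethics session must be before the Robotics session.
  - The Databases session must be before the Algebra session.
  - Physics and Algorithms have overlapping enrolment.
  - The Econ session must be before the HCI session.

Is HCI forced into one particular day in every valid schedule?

HCI can be day 2 (e.g. Physics in day 1; Econ in day 1; Algebra in day 4; HCI in day 2; Robotics in day 3; Ethics in day 2; Databases in day 3; Algorithms in day 5; Chem in day 4) or day 3 (e.g. Ethics in day 1, Algorithms in day 5, Databases in day 2, Robotics in day 4, Econ in day 2, HCI in day 3, Physics in day 1, Chem in day 4, Algebra in day 3).

No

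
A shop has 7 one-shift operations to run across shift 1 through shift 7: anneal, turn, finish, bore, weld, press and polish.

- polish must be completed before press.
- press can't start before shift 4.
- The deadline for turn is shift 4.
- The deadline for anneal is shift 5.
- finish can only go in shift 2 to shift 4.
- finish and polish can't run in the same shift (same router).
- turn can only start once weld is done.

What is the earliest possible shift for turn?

shift 2

Precedence pushes turn to at least shift 2; turn's own window allows nothing later than shift 4.
turn at shift 2 is achievable: turn=shift 2; weld=shift 1; anneal=shift 1; bore=shift 1; press=shift 4; finish=shift 2; polish=shift 1.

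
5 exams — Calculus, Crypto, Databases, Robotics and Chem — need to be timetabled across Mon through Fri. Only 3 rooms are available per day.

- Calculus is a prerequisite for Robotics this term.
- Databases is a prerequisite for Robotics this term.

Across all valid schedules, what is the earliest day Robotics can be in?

Tue

Precedence pushes Robotics to at least Tue.
Robotics at Tue is achievable: Databases=Mon, Calculus=Mon, Crypto=Mon, Robotics=Tue, Chem=Tue.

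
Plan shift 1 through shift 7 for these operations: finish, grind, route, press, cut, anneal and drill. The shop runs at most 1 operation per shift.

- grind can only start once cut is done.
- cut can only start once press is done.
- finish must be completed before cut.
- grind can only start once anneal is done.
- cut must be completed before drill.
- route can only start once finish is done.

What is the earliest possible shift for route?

shift 2

Precedence pushes route to at least shift 2.
route at shift 2 is achievable: drill=shift 7; finish=shift 1; cut=shift 4; route=shift 2; anneal=shift 5; press=shift 3; grind=shift 6.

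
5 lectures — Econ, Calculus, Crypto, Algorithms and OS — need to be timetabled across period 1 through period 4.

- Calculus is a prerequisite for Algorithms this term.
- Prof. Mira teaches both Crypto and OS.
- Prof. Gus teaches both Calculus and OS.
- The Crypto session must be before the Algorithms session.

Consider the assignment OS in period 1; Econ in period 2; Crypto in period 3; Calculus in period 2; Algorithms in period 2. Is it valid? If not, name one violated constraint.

Calculus is a prerequisite for Algorithms this term — violated.
Prof. Mira teaches both Crypto and OS — holds.
The Crypto session must be before the Algorithms session — violated.
Prof. Gus teaches both Calculus and OS — holds.

No. The Crypto session must be before the Algorithms session is not satisfied.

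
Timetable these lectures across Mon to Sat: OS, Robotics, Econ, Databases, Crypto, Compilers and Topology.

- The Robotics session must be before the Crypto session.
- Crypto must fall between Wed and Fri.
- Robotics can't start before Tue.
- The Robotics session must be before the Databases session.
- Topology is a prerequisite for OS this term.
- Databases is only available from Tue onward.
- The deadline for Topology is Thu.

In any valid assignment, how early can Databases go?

Databases is available from Tue; precedence pushes Databases to at least Wed.
Databases at Wed is achievable: Databases -> Wed, Compilers -> Mon, Topology -> Mon, Econ -> Mon, OS -> Tue, Robotics -> Tue, Crypto -> Wed.

Wed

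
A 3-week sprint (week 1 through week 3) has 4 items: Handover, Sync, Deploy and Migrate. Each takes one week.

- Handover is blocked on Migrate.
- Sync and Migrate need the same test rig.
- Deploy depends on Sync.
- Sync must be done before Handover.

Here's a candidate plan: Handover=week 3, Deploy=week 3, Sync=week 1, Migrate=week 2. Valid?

Handover is blocked on Migrate — holds.
Sync and Migrate need the same test rig — holds.
Deploy depends on Sync — holds.
Sync must be done before Handover — holds.

Yes, all constraints hold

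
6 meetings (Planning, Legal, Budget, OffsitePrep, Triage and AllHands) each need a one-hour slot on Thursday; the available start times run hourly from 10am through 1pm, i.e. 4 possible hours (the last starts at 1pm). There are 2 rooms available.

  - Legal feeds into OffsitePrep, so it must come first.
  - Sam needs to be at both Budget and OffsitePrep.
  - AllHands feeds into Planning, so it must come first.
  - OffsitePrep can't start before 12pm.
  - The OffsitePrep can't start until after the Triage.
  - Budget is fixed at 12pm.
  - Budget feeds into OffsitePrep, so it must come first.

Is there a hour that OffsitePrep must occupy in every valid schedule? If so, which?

1pm

OffsitePrep's window is 12pm–1pm.
Budget is fixed at 12pm, and OffsitePrep can't share a hour with Budget.
So OffsitePrep must be 1pm.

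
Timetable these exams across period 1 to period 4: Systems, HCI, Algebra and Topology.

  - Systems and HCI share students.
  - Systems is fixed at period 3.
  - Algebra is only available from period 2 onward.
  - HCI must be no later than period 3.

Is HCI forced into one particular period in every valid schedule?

HCI can be period 1 (e.g. Systems=period 3; HCI=period 1; Topology=period 1; Algebra=period 2) or period 2 (e.g. Algebra=period 2, Systems=period 3, HCI=period 2, Topology=period 1).

No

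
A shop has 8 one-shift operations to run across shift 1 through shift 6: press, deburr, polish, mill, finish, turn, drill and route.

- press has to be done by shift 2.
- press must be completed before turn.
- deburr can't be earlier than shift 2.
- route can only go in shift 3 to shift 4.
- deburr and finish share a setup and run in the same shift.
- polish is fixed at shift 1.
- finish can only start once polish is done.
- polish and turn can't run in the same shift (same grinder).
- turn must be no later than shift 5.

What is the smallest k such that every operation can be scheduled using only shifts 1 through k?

The precedence chain requires at least 2 distinct shifts.
route can't be placed before shift 3, so the schedule must run through at least shift 3.
3 works (last occupied shift: shift 3): for example finish -> shift 2, mill -> shift 1, route -> shift 3, deburr -> shift 2, polish -> shift 1, turn -> shift 2, press -> shift 1, drill -> shift 1.

3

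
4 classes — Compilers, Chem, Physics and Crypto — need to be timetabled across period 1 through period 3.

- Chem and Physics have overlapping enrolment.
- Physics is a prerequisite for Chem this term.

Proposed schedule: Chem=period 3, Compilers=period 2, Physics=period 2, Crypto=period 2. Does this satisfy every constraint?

Yes, all constraints hold

Chem and Physics have overlapping enrolment — holds.
Physics is a prerequisite for Chem this term — holds.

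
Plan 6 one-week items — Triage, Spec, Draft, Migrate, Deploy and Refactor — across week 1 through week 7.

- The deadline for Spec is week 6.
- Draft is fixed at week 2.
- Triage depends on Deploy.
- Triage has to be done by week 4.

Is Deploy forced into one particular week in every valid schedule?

No

Deploy can be week 1 (e.g. Refactor -> week 1, Draft -> week 2, Spec -> week 1, Deploy -> week 1, Migrate -> week 1, Triage -> week 2) or week 2 (e.g. Migrate in week 1, Draft in week 2, Spec in week 1, Refactor in week 1, Deploy in week 2, Triage in week 3).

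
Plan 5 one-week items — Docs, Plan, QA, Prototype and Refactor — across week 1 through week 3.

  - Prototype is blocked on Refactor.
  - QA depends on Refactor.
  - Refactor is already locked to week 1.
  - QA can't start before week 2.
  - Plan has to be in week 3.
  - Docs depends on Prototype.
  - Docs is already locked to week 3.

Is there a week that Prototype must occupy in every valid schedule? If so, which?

week 2

Refactor is fixed at week 1 and must come before Prototype, so Prototype is at least week 2.
Docs is fixed at week 3 and must come after Prototype, so Prototype is at most week 2.
So Prototype must be week 2.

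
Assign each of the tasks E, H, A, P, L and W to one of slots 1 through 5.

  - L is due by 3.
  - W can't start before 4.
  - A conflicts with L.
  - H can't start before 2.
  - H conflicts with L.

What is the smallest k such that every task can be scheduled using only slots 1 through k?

4

W can't be placed before 4, so the schedule must run through at least slot 4.
4 works (last occupied slot: 4): for example P=1, A=2, L=1, W=4, H=2, E=1.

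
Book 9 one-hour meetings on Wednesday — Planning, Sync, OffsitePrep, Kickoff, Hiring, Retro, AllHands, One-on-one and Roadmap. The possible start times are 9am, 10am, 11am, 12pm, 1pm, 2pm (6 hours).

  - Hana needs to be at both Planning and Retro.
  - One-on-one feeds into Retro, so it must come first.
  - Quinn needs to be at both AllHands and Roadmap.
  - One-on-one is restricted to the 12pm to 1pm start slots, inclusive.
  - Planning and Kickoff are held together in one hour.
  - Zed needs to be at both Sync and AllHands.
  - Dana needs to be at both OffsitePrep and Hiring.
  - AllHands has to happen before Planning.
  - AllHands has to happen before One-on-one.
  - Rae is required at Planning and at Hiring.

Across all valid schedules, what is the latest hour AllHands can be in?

12pm

Downstream work caps AllHands at 12pm.
AllHands at 12pm is achievable: Planning -> 1pm, Sync -> 9am, Roadmap -> 9am, AllHands -> 12pm, One-on-one -> 1pm, Hiring -> 10am, Retro -> 2pm, OffsitePrep -> 9am, Kickoff -> 1pm.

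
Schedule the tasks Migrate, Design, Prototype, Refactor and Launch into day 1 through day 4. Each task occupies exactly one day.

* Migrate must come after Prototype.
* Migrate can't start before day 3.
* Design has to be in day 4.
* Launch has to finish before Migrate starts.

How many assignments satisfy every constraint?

Splitting on Migrate: it can be day 3 (16), day 4 (36). Listing each branch's schedules as (Design, Prototype, Refactor, Launch) by day number:
Migrate=day 3: (4,1,1,1) (4,1,1,2) (4,1,2,1) (4,1,2,2) (4,1,3,1) (4,1,3,2) (4,1,4,1) (4,1,4,2) (4,2,1,1) (4,2,1,2) (4,2,2,1) (4,2,2,2) (4,2,3,1) (4,2,3,2) (4,2,4,1) (4,2,4,2) — 16.
Migrate=day 4: (4,1,1,1) (4,1,1,2) (4,1,1,3) (4,1,2,1) (4,1,2,2) (4,1,2,3) (4,1,3,1) (4,1,3,2) (4,1,3,3) (4,1,4,1) (4,1,4,2) (4,1,4,3) (4,2,1,1) (4,2,1,2) (4,2,1,3) (4,2,2,1) (4,2,2,2) (4,2,2,3) (4,2,3,1) (4,2,3,2) (4,2,3,3) (4,2,4,1) (4,2,4,2) (4,2,4,3) (4,3,1,1) (4,3,1,2) (4,3,1,3) (4,3,2,1) (4,3,2,2) (4,3,2,3) (4,3,3,1) (4,3,3,2) (4,3,3,3) (4,3,4,1) (4,3,4,2) (4,3,4,3) — 36.
Summing: 16 + 36 = 52.

52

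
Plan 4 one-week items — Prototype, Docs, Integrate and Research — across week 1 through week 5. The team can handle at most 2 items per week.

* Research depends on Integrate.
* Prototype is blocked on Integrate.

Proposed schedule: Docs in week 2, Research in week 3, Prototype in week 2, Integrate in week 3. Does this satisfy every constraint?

Research depends on Integrate — violated.
The team can handle at most 2 items per week — holds.
Prototype is blocked on Integrate — violated.

No. Prototype is blocked on Integrate is not satisfied.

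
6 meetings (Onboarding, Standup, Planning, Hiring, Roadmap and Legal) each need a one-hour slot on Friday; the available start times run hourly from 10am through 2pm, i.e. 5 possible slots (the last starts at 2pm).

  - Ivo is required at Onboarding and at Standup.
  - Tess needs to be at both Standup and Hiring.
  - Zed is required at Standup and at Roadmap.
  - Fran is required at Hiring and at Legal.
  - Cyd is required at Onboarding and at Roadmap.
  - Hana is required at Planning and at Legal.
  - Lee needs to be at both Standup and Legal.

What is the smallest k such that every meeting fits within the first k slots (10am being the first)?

Check 2 slots directly (anything shorter is at least as hard).
Could 2 slots be enough, i.e. nothing placed later than 11am? No: Onboarding, Standup and Roadmap must all be in different slots (Onboarding/Standup can't share; Onboarding/Roadmap can't share; Standup/Roadmap can't share), but only 2 slots are available: 3 meetings can't fit in 2 distinct slots.
So 2 slots is not enough.
3 works (last occupied slot: 12pm): for example Standup -> 11am, Roadmap -> 12pm, Legal -> 12pm, Hiring -> 10am, Planning -> 10am, Onboarding -> 10am.

3 slots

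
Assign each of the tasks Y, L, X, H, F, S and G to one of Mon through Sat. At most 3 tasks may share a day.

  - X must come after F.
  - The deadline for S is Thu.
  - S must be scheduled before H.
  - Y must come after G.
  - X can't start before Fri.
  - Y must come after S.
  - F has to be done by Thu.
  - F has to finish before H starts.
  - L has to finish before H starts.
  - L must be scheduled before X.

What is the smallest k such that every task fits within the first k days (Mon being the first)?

5

The precedence chain requires at least 2 distinct days.
With at most 3 per day and 7 tasks, at least 3 days are needed.
X can't be placed before Fri — that is day 5 counting from Mon — so the schedule must run through at least 5 days.
5 works (last occupied day: Fri): for example S=Mon, Y=Wed, H=Tue, X=Fri, F=Mon, L=Mon, G=Tue.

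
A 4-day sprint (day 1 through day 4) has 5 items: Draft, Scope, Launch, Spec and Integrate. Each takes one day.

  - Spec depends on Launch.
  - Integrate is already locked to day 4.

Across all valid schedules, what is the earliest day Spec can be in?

day 2

Precedence pushes Spec to at least day 2.
Spec at day 2 is achievable: Integrate in day 4, Spec in day 2, Scope in day 1, Draft in day 1, Launch in day 1.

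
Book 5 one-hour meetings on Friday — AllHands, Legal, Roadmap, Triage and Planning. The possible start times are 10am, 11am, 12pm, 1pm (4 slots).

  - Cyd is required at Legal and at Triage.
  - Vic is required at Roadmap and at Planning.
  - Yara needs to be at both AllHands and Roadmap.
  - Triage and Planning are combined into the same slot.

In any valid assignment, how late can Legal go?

Legal at 1pm is achievable: Triage=10am; AllHands=10am; Planning=10am; Legal=1pm; Roadmap=11am.

1pm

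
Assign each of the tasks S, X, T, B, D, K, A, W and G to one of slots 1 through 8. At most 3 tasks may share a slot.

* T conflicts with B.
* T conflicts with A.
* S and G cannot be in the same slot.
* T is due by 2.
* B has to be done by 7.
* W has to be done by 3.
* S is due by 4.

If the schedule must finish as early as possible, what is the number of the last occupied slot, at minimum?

3

With at most 3 per slot and 9 tasks, at least 3 slots are needed.
3 works (last occupied slot: 3): for example S=1; T=1; K=2; D=2; A=3; G=3; W=3; B=2; X=1.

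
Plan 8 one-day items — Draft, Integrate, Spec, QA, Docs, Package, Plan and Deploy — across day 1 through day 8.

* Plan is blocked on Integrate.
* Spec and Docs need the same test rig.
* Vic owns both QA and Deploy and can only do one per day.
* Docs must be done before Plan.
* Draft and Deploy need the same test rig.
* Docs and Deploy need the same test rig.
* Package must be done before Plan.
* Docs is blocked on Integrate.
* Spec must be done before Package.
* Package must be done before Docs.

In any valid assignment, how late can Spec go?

Downstream work caps Spec at day 5.
Spec at day 5 is achievable: Draft -> day 1; Package -> day 6; QA -> day 1; Integrate -> day 1; Docs -> day 7; Spec -> day 5; Plan -> day 8; Deploy -> day 2.

day 5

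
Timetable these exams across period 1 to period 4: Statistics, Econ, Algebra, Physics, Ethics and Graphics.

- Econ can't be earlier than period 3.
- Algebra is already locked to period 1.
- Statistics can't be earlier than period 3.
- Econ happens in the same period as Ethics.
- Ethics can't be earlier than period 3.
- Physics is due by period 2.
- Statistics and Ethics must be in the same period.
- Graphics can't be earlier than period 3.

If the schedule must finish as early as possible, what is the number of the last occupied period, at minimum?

3

Statistics can't be placed before period 3, so the schedule must run through at least period 3.
3 works (last occupied period: period 3): for example Ethics in period 3; Physics in period 1; Econ in period 3; Algebra in period 1; Statistics in period 3; Graphics in period 3.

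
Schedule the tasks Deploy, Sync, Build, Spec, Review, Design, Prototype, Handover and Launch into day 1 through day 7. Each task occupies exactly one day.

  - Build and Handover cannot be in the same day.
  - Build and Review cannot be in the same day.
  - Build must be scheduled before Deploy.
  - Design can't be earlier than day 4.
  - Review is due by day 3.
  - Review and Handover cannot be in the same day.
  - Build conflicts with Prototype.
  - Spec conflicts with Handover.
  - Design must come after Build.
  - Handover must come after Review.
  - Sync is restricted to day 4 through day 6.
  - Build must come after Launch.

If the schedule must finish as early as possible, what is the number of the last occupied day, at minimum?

day 4

The precedence chain requires at least 3 distinct days.
Sync can't be placed before day 4, so the schedule must run through at least day 4.
4 works (last occupied day: day 4): for example Prototype=day 1, Sync=day 4, Build=day 2, Review=day 1, Launch=day 1, Spec=day 1, Handover=day 3, Design=day 4, Deploy=day 3.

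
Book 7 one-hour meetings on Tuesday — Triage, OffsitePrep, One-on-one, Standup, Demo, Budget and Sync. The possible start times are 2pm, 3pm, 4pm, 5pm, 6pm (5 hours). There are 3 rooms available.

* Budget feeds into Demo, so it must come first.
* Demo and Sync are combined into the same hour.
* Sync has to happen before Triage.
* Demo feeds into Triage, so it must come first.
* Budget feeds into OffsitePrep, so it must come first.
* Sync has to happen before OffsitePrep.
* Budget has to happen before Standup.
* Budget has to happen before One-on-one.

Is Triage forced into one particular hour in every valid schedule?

Triage can be 4pm (e.g. Demo=3pm, Budget=2pm, Sync=3pm, One-on-one=3pm, Standup=4pm, Triage=4pm, OffsitePrep=4pm) or 5pm (e.g. Standup=4pm, Budget=2pm, Triage=5pm, Sync=3pm, Demo=3pm, OffsitePrep=4pm, One-on-one=3pm).

No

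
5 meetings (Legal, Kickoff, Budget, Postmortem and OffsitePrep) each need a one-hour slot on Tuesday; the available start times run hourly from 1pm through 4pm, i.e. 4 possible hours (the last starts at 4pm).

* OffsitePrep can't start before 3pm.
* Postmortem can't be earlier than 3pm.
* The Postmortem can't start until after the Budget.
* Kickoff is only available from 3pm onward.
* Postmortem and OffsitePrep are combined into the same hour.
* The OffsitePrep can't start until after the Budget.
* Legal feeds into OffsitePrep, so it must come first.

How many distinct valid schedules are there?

Splitting on Legal: it can be 1pm (10), 2pm (10), 3pm (6). Listing each branch's schedules as (Kickoff, Budget, Postmortem, OffsitePrep):
Legal=1pm: (3pm,1pm,3pm,3pm) (3pm,1pm,4pm,4pm) (3pm,2pm,3pm,3pm) (3pm,2pm,4pm,4pm) (3pm,3pm,4pm,4pm) (4pm,1pm,3pm,3pm) (4pm,1pm,4pm,4pm) (4pm,2pm,3pm,3pm) (4pm,2pm,4pm,4pm) (4pm,3pm,4pm,4pm) — 10.
Legal=2pm: (3pm,1pm,3pm,3pm) (3pm,1pm,4pm,4pm) (3pm,2pm,3pm,3pm) (3pm,2pm,4pm,4pm) (3pm,3pm,4pm,4pm) (4pm,1pm,3pm,3pm) (4pm,1pm,4pm,4pm) (4pm,2pm,3pm,3pm) (4pm,2pm,4pm,4pm) (4pm,3pm,4pm,4pm) — 10.
Legal=3pm: (3pm,1pm,4pm,4pm) (3pm,2pm,4pm,4pm) (3pm,3pm,4pm,4pm) (4pm,1pm,4pm,4pm) (4pm,2pm,4pm,4pm) (4pm,3pm,4pm,4pm) — 6.
Summing: 10 + 10 + 6 = 26.

26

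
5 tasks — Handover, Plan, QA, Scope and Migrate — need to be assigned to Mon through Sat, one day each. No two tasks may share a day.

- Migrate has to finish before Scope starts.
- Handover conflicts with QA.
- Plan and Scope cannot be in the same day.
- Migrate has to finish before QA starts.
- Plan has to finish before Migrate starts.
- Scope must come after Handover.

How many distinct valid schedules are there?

42

Splitting on Handover: it can be Mon (10), Tue (10), Wed (10), Thu (8), Fri (4). Listing each branch's schedules as (Plan, QA, Scope, Migrate):
Handover=Mon: (Tue,Thu,Fri,Wed) (Tue,Thu,Sat,Wed) (Tue,Fri,Thu,Wed) (Tue,Fri,Sat,Wed) (Tue,Fri,Sat,Thu) (Tue,Sat,Thu,Wed) (Tue,Sat,Fri,Wed) (Tue,Sat,Fri,Thu) (Wed,Fri,Sat,Thu) (Wed,Sat,Fri,Thu) — 10.
Handover=Tue: (Mon,Thu,Fri,Wed) (Mon,Thu,Sat,Wed) (Mon,Fri,Thu,Wed) (Mon,Fri,Sat,Wed) (Mon,Fri,Sat,Thu) (Mon,Sat,Thu,Wed) (Mon,Sat,Fri,Wed) (Mon,Sat,Fri,Thu) (Wed,Fri,Sat,Thu) (Wed,Sat,Fri,Thu) — 10.
Handover=Wed: (Mon,Thu,Fri,Tue) (Mon,Thu,Sat,Tue) (Mon,Fri,Thu,Tue) (Mon,Fri,Sat,Tue) (Mon,Fri,Sat,Thu) (Mon,Sat,Thu,Tue) (Mon,Sat,Fri,Tue) (Mon,Sat,Fri,Thu) (Tue,Fri,Sat,Thu) (Tue,Sat,Fri,Thu) — 10.
Handover=Thu: (Mon,Wed,Fri,Tue) (Mon,Wed,Sat,Tue) (Mon,Fri,Sat,Tue) (Mon,Fri,Sat,Wed) (Mon,Sat,Fri,Tue) (Mon,Sat,Fri,Wed) (Tue,Fri,Sat,Wed) (Tue,Sat,Fri,Wed) — 8.
Handover=Fri: (Mon,Wed,Sat,Tue) (Mon,Thu,Sat,Tue) (Mon,Thu,Sat,Wed) (Tue,Thu,Sat,Wed) — 4.
Summing: 10 + 10 + 10 + 8 + 4 = 42.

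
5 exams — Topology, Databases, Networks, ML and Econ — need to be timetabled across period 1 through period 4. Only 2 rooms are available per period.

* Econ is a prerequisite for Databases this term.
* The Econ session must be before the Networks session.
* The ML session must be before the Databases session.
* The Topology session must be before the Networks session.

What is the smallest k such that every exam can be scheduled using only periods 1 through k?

The precedence chain requires at least 2 distinct periods.
With at most 2 per period and 5 exams, at least 3 periods are needed.
3 works (last occupied period: period 3): for example Topology -> period 2; Econ -> period 1; Databases -> period 2; Networks -> period 3; ML -> period 1.

3 periods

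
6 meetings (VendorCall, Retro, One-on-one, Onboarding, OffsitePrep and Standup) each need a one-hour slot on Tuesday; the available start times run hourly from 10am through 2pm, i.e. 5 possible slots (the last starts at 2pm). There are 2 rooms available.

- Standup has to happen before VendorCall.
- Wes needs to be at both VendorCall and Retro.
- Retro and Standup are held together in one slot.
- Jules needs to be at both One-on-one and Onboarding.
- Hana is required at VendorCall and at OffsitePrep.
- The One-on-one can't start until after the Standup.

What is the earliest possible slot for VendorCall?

11am

Precedence pushes VendorCall to at least 11am.
VendorCall at 11am is achievable: VendorCall in 11am; One-on-one in 11am; Retro in 10am; OffsitePrep in 12pm; Onboarding in 12pm; Standup in 10am.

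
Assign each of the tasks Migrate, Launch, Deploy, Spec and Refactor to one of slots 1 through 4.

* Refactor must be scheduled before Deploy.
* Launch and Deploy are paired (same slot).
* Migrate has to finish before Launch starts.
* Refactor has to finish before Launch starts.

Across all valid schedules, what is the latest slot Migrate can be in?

Downstream work caps Migrate at 3.
Migrate at 3 is achievable: Launch in 4, Refactor in 1, Migrate in 3, Spec in 1, Deploy in 4.

3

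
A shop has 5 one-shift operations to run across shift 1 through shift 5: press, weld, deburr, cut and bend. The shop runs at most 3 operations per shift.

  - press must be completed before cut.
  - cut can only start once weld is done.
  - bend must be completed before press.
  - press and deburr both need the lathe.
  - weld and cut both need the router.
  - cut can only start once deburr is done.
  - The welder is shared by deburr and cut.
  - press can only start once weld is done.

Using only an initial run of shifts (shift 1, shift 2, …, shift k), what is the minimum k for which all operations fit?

3 shifts

The precedence chain requires at least 3 distinct shifts.
With at most 3 per shift and 5 operations, at least 2 shifts are needed.
3 works (last occupied shift: shift 3): for example deburr in shift 1; bend in shift 1; weld in shift 1; cut in shift 3; press in shift 2.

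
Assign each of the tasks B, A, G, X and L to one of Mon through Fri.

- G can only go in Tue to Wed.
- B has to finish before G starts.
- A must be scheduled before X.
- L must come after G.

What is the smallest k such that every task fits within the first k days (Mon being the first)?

3 days

The precedence chain requires at least 3 distinct days.
3 works (last occupied day: Wed): for example G=Tue, A=Mon, X=Tue, L=Wed, B=Mon.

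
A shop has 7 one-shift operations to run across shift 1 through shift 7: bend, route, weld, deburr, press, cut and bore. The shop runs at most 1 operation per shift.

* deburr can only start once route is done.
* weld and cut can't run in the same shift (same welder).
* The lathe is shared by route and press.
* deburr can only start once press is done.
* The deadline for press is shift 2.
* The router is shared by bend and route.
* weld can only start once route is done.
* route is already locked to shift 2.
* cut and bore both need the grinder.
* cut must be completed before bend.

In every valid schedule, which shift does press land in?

shift 1

press's window is shift 1–shift 2.
route is fixed at shift 2, and press can't share a shift with route.
So press must be shift 1.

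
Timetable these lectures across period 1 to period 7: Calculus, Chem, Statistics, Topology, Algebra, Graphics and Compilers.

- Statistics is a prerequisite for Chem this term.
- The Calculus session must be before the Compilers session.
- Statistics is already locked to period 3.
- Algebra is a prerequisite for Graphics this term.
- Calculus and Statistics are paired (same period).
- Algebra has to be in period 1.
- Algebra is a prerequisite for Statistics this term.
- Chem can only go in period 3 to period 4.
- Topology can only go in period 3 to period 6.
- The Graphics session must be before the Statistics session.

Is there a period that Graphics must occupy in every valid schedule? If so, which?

period 2

Algebra is fixed at period 1 and must come before Graphics, so Graphics is at least period 2.
Statistics is fixed at period 3 and must come after Graphics, so Graphics is at most period 2.
So Graphics must be period 2.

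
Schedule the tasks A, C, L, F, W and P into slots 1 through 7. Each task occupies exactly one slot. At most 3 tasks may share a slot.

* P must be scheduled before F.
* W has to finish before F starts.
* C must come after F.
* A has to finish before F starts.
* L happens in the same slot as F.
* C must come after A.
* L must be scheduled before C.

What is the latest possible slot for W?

5

Downstream work caps W at 5.
W at 5 is achievable: W in 5, L in 6, A in 1, F in 6, P in 1, C in 7.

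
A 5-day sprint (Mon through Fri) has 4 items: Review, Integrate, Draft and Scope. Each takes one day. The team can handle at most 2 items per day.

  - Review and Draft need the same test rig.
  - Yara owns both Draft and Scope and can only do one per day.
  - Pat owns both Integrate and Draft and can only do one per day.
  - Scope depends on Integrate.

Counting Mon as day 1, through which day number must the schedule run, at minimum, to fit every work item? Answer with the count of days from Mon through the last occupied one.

3 days

The precedence chain requires at least 2 distinct days.
With at most 2 per day and 4 work items, at least 2 days are needed.
Could 2 days be enough, i.e. nothing placed later than Tue? No: Scope must come after Integrate (at Mon or later) → {Tue}; Integrate must come before Scope (at Tue or earlier) → {Mon}; Draft can't share with Integrate (Mon) → {Tue}; Scope can't share with Draft (Tue) → nothing is left.
So 2 days is not enough.
3 works (last occupied day: Wed): for example Draft=Wed, Scope=Tue, Review=Mon, Integrate=Mon.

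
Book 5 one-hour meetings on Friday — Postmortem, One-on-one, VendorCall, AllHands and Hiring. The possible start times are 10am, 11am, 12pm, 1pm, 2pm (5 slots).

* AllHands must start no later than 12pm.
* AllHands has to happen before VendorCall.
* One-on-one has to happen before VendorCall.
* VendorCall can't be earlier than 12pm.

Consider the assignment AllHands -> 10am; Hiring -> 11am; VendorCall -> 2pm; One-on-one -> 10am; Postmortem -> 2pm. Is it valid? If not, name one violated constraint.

VendorCall can't be earlier than 12pm — holds.
AllHands must start no later than 12pm — holds.
AllHands has to happen before VendorCall — holds.
One-on-one has to happen before VendorCall — holds.

Valid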